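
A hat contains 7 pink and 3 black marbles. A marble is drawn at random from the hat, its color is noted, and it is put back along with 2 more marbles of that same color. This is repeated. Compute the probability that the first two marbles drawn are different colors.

7/20

Either pink then black, or black then pink; after the first draw the total is 12.
P = (7/10)·(3/12) + (3/10)·(7/12) = 7/20 ≈ 0.3500.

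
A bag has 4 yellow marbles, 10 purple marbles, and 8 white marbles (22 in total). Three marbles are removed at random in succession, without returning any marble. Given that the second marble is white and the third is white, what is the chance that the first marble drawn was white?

3/10

P(first=white and the second marble is white and the third is white) = (8/22)·(7/21)·(6/20) = 2/55.
P(E) = Σ over first color = 4/165 + 2/33 + 2/55 = 4/33.
By Bayes, P(first=white | E) = 2/55 / 4/33 = 3/10 ≈ 0.3000.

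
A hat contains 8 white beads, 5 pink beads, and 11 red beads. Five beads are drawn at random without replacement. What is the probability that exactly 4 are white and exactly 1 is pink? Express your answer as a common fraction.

25/3036

Unordered draws without replacement: count favorable combinations over C(24,5).
Favorable = C(8,4) · C(5,1) · C(11,0) = 350; total = C(24,5) = 42504.
P = 350/42504 = 25/3036 ≈ 0.0082.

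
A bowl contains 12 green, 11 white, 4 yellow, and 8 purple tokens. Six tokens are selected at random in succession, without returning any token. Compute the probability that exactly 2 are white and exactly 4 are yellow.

1/29512

Unordered draws without replacement: count favorable combinations over C(35,6).
Favorable = C(12,0) · C(11,2) · C(4,4) · C(8,0) = 55; total = C(35,6) = 1623160.
P = 55/1623160 = 1/29512 ≈ 0.0000.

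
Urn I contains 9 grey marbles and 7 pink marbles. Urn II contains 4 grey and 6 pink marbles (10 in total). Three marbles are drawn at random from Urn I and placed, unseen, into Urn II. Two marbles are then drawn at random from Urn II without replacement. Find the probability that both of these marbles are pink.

Condition on how many of the transferred marbles are pink (from Urn I: 7 pink of 16; then Urn II has 13 total).
  0 pink: C(7,0)C(9,3)/C(16,3) = 3/20; then P = C(6,2)/C(13,2) = 5/26
  1 pink: C(7,1)C(9,2)/C(16,3) = 9/20; then P = C(7,2)/C(13,2) = 7/26
  2 pink: C(7,2)C(9,1)/C(16,3) = 27/80; then P = C(8,2)/C(13,2) = 14/39
  3 pink: C(7,3)C(9,0)/C(16,3) = 1/16; then P = C(9,2)/C(13,2) = 6/13
P(both pink) = 3/10 ≈ 0.3000.

3/10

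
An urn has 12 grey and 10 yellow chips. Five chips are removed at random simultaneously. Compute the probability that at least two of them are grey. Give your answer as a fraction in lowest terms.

17/19

Sum the hypergeometric tail for j = 2,…,5 grey chips.
Favorable = C(12,2)·C(10,3) + C(12,3)·C(10,2) + C(12,4)·C(10,1) + C(12,5)·C(10,0) = 23562; total = C(22,5) = 26334.
P = 23562/26334 = 17/19 ≈ 0.8947.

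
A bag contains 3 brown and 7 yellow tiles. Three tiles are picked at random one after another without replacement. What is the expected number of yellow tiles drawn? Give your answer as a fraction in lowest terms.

By linearity of expectation, E[X] = Σ P(draw i is yellow); by symmetry each draw (even without replacement) has P(yellow) = 7/10.
E[X] = 3 · 7/10 = 21/10 ≈ 2.1000.

21/10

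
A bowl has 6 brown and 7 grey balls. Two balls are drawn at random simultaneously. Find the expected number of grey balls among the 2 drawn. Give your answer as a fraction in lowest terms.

14/13

By linearity of expectation, E[X] = Σ P(draw i is grey); by symmetry each draw (even without replacement) has P(grey) = 7/13.
E[X] = 2 · 7/13 = 14/13 ≈ 1.0769.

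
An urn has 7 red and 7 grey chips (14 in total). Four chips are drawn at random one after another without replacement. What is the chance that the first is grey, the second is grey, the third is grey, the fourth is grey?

Multiply the conditional probability of each draw in order, without replacement, so each draw removes one from its color and from the total.
P = (7/14) · (6/13) · (5/12) · (4/11) = 5/143 ≈ 0.0350.

5/143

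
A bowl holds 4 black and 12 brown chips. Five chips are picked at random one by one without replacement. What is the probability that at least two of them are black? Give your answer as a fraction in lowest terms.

Sum the hypergeometric tail for j = 2,…,4 black chips.
Favorable = C(4,2)·C(12,3) + C(4,3)·C(12,2) + C(4,4)·C(12,1) = 1596; total = C(16,5) = 4368.
P = 1596/4368 = 19/52 ≈ 0.3654.

19/52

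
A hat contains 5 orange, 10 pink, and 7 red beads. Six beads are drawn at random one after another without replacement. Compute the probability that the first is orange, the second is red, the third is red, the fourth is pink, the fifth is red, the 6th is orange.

25/31977

Multiply the conditional probability of each draw in order, without replacement, so each draw removes one from its color and from the total.
P = (5/22) · (7/21) · (6/20) · (10/19) · (5/18) · (4/17) = 25/31977 ≈ 0.0008.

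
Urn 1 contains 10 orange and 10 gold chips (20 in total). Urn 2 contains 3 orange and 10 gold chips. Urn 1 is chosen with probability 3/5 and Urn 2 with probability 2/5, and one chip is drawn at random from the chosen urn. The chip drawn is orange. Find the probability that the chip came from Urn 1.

13/17

P(orange | Urn 1) = 1/2; P(orange | Urn 2) = 3/13.
P(orange) = 3/5·1/2 + 2/5·3/13 = 51/130.
By Bayes' rule, P(Urn 1 | orange) = 3/10 / 51/130 = 13/17 ≈ 0.7647.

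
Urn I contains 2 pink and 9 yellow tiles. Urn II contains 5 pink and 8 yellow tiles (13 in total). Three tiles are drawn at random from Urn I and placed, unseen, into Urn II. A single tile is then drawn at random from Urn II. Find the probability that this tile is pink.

Condition on how many of the transferred tiles are pink (from Urn I: 2 pink of 11; then Urn II has 16 total).
  0 pink: C(2,0)C(9,3)/C(11,3) = 28/55; then P = 5/16
  1 pink: C(2,1)C(9,2)/C(11,3) = 24/55; then P = 6/16
  2 pink: C(2,2)C(9,1)/C(11,3) = 3/55; then P = 7/16
P(pink from Urn II) = 61/176 ≈ 0.3466.

61/176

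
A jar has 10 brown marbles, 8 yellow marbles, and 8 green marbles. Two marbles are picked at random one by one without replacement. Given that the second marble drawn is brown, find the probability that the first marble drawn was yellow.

8/25

P(first=yellow and the second marble drawn is brown) = (8/26)·(10/25) = 8/65.
P(the second marble drawn is brown) = Σ over first color = 9/65 + 8/65 + 8/65 = 5/13.
By Bayes, P(first=yellow | the second marble drawn is brown) = 8/65 / 5/13 = 8/25 ≈ 0.3200.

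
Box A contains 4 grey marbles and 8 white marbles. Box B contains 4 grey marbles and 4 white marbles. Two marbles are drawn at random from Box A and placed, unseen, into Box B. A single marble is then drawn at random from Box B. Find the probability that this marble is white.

8/15

Condition on how many of the transferred marbles are white (from Box A: 8 white of 12; then Box B has 10 total).
  0 white: C(8,0)C(4,2)/C(12,2) = 1/11; then P = 4/10
  1 white: C(8,1)C(4,1)/C(12,2) = 16/33; then P = 5/10
  2 white: C(8,2)C(4,0)/C(12,2) = 14/33; then P = 6/10
P(white from Box B) = 8/15 ≈ 0.5333.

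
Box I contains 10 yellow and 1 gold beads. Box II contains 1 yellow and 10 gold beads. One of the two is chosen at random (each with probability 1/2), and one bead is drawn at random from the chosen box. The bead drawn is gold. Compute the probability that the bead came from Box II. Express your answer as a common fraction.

P(gold | Box I) = 1/11; P(gold | Box II) = 10/11.
P(gold) = 1/2·1/11 + 1/2·10/11 = 1/2.
By Bayes' rule, P(Box II | gold) = 5/11 / 1/2 = 10/11 ≈ 0.9091.

10/11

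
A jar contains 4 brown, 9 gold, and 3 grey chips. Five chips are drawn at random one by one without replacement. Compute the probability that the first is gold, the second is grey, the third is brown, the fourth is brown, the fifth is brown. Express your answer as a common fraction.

Multiply the conditional probability of each draw in order, without replacement, so each draw removes one from its color and from the total.
P = (9/16) · (3/15) · (4/14) · (3/13) · (2/12) = 9/7280 ≈ 0.0012.

9/7280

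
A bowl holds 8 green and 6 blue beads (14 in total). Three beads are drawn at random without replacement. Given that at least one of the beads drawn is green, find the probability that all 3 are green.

7/43

P(all 3 green) = C(8,3)/C(14,3) = 2/13; P(at least one green) = 1 − C(6,3)/C(14,3) = 86/91.
Since 'all 3 green' ⊆ 'at least one green', P(all 3 | at least one) = 2/13 / 86/91 = 7/43 ≈ 0.1628.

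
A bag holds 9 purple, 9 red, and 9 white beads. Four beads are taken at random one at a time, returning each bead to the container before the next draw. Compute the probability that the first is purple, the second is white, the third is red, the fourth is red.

1/81

Multiply the conditional probability of each draw in order, with replacement (the composition resets each draw).
P = (9/27) · (9/27) · (9/27) · (9/27) = 1/81 ≈ 0.0123.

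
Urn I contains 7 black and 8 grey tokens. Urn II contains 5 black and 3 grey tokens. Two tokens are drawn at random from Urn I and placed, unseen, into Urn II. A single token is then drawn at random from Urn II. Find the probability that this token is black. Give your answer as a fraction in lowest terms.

Condition on how many of the transferred tokens are black (from Urn I: 7 black of 15; then Urn II has 10 total).
  0 black: C(7,0)C(8,2)/C(15,2) = 4/15; then P = 5/10
  1 black: C(7,1)C(8,1)/C(15,2) = 8/15; then P = 6/10
  2 black: C(7,2)C(8,0)/C(15,2) = 1/5; then P = 7/10
P(black from Urn II) = 89/150 ≈ 0.5933.

89/150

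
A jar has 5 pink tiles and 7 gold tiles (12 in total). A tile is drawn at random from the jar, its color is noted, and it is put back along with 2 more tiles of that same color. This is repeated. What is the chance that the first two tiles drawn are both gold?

After a gold draw the jar holds 9 gold out of 14.
P = (7/12)·(9/14) = 3/8 ≈ 0.3750.

3/8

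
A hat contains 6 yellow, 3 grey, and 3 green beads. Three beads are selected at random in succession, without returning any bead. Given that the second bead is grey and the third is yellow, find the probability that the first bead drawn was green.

3/10

P(first=green and the second bead is grey and the third is yellow) = (3/12)·(3/11)·(6/10) = 9/220.
P(E) = Σ over first color = 3/44 + 3/110 + 9/220 = 3/22.
By Bayes, P(first=green | E) = 9/220 / 3/22 = 3/10 ≈ 0.3000.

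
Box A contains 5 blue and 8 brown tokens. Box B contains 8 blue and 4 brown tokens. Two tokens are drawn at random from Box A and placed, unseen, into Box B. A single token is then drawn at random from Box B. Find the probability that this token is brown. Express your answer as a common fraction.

Condition on how many of the transferred tokens are brown (from Box A: 8 brown of 13; then Box B has 14 total).
  0 brown: C(8,0)C(5,2)/C(13,2) = 5/39; then P = 4/14
  1 brown: C(8,1)C(5,1)/C(13,2) = 20/39; then P = 5/14
  2 brown: C(8,2)C(5,0)/C(13,2) = 14/39; then P = 6/14
P(brown from Box B) = 34/91 ≈ 0.3736.

34/91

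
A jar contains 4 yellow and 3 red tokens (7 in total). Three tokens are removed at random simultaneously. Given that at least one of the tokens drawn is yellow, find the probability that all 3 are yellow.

P(all 3 yellow) = C(4,3)/C(7,3) = 4/35; P(at least one yellow) = 1 − C(3,3)/C(7,3) = 34/35.
Since 'all 3 yellow' ⊆ 'at least one yellow', P(all 3 | at least one) = 4/35 / 34/35 = 2/17 ≈ 0.1176.

2/17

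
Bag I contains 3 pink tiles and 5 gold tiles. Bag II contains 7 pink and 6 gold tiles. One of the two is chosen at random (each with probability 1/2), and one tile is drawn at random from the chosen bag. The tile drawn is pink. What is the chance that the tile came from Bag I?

P(pink | Bag I) = 3/8; P(pink | Bag II) = 7/13.
P(pink) = 1/2·3/8 + 1/2·7/13 = 95/208.
By Bayes' rule, P(Bag I | pink) = 3/16 / 95/208 = 39/95 ≈ 0.4105.

39/95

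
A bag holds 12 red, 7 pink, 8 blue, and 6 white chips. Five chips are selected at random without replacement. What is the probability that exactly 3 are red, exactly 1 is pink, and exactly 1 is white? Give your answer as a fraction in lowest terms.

Unordered draws without replacement: count favorable combinations over C(33,5).
Favorable = C(12,3) · C(7,1) · C(8,0) · C(6,1) = 9240; total = C(33,5) = 237336.
P = 9240/237336 = 35/899 ≈ 0.0389.

35/899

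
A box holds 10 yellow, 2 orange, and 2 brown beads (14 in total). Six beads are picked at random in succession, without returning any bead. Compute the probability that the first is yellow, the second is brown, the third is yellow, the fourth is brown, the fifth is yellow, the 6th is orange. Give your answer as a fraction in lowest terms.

Multiply the conditional probability of each draw in order, without replacement, so each draw removes one from its color and from the total.
P = (10/14) · (2/13) · (9/12) · (1/11) · (8/10) · (2/9) = 4/3003 ≈ 0.0013.

4/3003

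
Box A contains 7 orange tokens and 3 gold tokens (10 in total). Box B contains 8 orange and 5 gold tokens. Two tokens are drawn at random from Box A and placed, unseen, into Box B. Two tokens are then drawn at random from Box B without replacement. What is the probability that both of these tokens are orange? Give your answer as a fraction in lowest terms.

17/45

Condition on how many of the transferred tokens are orange (from Box A: 7 orange of 10; then Box B has 15 total).
  0 orange: C(7,0)C(3,2)/C(10,2) = 1/15; then P = C(8,2)/C(15,2) = 4/15
  1 orange: C(7,1)C(3,1)/C(10,2) = 7/15; then P = C(9,2)/C(15,2) = 12/35
  2 orange: C(7,2)C(3,0)/C(10,2) = 7/15; then P = C(10,2)/C(15,2) = 3/7
P(both orange) = 17/45 ≈ 0.3778.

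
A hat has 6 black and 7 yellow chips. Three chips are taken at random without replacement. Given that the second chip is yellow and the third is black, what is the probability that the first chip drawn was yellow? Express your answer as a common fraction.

6/11

P(first=yellow and the second chip is yellow and the third is black) = (7/13)·(6/12)·(6/11) = 21/143.
P(E) = Σ over first color = 35/286 + 21/143 = 7/26.
By Bayes, P(first=yellow | E) = 21/143 / 7/26 = 6/11 ≈ 0.5455.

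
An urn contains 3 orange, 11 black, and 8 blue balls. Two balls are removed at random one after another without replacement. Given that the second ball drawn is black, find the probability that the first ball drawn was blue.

8/21

P(first=blue and the second ball drawn is black) = (8/22)·(11/21) = 4/21.
P(the second ball drawn is black) = Σ over first color = 1/14 + 5/21 + 4/21 = 1/2.
By Bayes, P(first=blue | the second ball drawn is black) = 4/21 / 1/2 = 8/21 ≈ 0.3810.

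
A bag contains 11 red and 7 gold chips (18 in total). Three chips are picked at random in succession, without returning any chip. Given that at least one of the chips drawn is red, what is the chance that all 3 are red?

P(all 3 red) = C(11,3)/C(18,3) = 55/272; P(at least one red) = 1 − C(7,3)/C(18,3) = 781/816.
Since 'all 3 red' ⊆ 'at least one red', P(all 3 | at least one) = 55/272 / 781/816 = 15/71 ≈ 0.2113.

15/71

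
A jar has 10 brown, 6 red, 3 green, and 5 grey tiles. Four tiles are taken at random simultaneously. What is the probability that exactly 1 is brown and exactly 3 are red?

Unordered draws without replacement: count favorable combinations over C(24,4).
Favorable = C(10,1) · C(6,3) · C(3,0) · C(5,0) = 200; total = C(24,4) = 10626.
P = 200/10626 = 100/5313 ≈ 0.0188.

100/5313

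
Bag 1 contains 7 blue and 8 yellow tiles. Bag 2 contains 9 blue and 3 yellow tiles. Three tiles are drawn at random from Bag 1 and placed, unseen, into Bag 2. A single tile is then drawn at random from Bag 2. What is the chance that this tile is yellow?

23/75

Condition on how many of the transferred tiles are yellow (from Bag 1: 8 yellow of 15; then Bag 2 has 15 total).
  0 yellow: C(8,0)C(7,3)/C(15,3) = 1/13; then P = 3/15
  1 yellow: C(8,1)C(7,2)/C(15,3) = 24/65; then P = 4/15
  2 yellow: C(8,2)C(7,1)/C(15,3) = 28/65; then P = 5/15
  3 yellow: C(8,3)C(7,0)/C(15,3) = 8/65; then P = 6/15
P(yellow from Bag 2) = 23/75 ≈ 0.3067.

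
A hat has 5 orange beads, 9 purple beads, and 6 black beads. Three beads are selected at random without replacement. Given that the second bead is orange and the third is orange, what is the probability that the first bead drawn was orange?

P(first=orange and the second bead is orange and the third is orange) = (5/20)·(4/19)·(3/18) = 1/114.
P(E) = Σ over first color = 1/114 + 1/38 + 1/57 = 1/19.
By Bayes, P(first=orange | E) = 1/114 / 1/19 = 1/6 ≈ 0.1667.

1/6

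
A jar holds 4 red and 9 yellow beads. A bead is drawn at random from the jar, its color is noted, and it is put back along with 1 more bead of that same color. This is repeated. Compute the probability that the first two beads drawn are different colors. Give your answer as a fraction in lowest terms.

36/91

Either yellow then red, or red then yellow; after the first draw the total is 14.
P = (9/13)·(4/14) + (4/13)·(9/14) = 36/91 ≈ 0.3956.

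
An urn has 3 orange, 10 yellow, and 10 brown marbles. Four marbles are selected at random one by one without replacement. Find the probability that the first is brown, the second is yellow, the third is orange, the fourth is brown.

Multiply the conditional probability of each draw in order, without replacement, so each draw removes one from its color and from the total.
P = (10/23) · (10/22) · (3/21) · (9/20) = 45/3542 ≈ 0.0127.

45/3542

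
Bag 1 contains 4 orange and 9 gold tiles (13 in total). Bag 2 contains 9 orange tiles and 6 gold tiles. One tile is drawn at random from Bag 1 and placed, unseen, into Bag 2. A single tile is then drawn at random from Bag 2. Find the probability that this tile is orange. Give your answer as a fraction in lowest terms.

121/208

Condition on how many of the transferred tiles are orange (from Bag 1: 4 orange of 13; then Bag 2 has 16 total).
  0 orange: C(4,0)C(9,1)/C(13,1) = 9/13; then P = 9/16
  1 orange: C(4,1)C(9,0)/C(13,1) = 4/13; then P = 10/16
P(orange from Bag 2) = 121/208 ≈ 0.5817.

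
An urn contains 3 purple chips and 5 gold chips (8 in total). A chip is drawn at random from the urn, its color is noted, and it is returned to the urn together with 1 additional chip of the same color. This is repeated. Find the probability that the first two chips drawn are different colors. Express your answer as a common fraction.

5/12

Either gold then purple, or purple then gold; after the first draw the total is 9.
P = (5/8)·(3/9) + (3/8)·(5/9) = 5/12 ≈ 0.4167.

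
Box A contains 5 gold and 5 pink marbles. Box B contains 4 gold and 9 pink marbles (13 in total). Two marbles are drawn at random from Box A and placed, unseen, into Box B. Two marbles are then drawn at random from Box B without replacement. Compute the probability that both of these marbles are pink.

Condition on how many of the transferred marbles are pink (from Box A: 5 pink of 10; then Box B has 15 total).
  0 pink: C(5,0)C(5,2)/C(10,2) = 2/9; then P = C(9,2)/C(15,2) = 12/35
  1 pink: C(5,1)C(5,1)/C(10,2) = 5/9; then P = C(10,2)/C(15,2) = 3/7
  2 pink: C(5,2)C(5,0)/C(10,2) = 2/9; then P = C(11,2)/C(15,2) = 11/21
P(both pink) = 407/945 ≈ 0.4307.

407/945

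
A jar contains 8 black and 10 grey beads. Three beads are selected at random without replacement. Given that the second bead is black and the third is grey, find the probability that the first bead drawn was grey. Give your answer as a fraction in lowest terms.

9/16

P(first=grey and the second bead is black and the third is grey) = (10/18)·(8/17)·(9/16) = 5/34.
P(E) = Σ over first color = 35/306 + 5/34 = 40/153.
By Bayes, P(first=grey | E) = 5/34 / 40/153 = 9/16 ≈ 0.5625.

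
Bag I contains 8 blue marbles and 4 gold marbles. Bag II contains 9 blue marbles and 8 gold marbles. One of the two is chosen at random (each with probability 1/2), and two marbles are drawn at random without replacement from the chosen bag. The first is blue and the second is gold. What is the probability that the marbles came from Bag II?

297/569

P(E | Bag I) = 8/33; P(E | Bag II) = 9/34.
P(E) = 1/2·8/33 + 1/2·9/34 = 569/2244.
By Bayes' rule, P(Bag II | E) = 9/68 / 569/2244 = 297/569 ≈ 0.5220.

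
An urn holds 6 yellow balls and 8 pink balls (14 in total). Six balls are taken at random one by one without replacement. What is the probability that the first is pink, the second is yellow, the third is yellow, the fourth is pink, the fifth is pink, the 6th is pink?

Multiply the conditional probability of each draw in order, without replacement, so each draw removes one from its color and from the total.
P = (8/14) · (6/13) · (5/12) · (7/11) · (6/10) · (5/9) = 10/429 ≈ 0.0233.

10/429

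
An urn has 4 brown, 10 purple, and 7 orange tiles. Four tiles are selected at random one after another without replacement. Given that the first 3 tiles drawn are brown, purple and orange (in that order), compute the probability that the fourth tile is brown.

1/6

After removing 1 brown, 1 purple, 1 orange, the urn has 3 brown out of 18 remaining.
P(fourth is brown | given) = 3/18 = 1/6 ≈ 0.1667.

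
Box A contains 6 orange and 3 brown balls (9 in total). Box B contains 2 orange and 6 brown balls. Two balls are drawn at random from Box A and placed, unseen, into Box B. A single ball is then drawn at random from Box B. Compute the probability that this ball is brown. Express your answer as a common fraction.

2/3

Condition on how many of the transferred balls are brown (from Box A: 3 brown of 9; then Box B has 10 total).
  0 brown: C(3,0)C(6,2)/C(9,2) = 5/12; then P = 6/10
  1 brown: C(3,1)C(6,1)/C(9,2) = 1/2; then P = 7/10
  2 brown: C(3,2)C(6,0)/C(9,2) = 1/12; then P = 8/10
P(brown from Box B) = 2/3 ≈ 0.6667.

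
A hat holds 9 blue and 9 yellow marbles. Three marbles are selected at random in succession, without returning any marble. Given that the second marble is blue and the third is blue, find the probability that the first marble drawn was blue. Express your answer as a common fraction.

7/16

P(first=blue and the second marble is blue and the third is blue) = (9/18)·(8/17)·(7/16) = 7/68.
P(E) = Σ over first color = 7/68 + 9/68 = 4/17.
By Bayes, P(first=blue | E) = 7/68 / 4/17 = 7/16 ≈ 0.4375.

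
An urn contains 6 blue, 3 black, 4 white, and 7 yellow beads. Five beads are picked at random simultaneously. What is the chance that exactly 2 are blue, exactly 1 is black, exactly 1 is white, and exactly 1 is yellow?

Unordered draws without replacement: count favorable combinations over C(20,5).
Favorable = C(6,2) · C(3,1) · C(4,1) · C(7,1) = 1260; total = C(20,5) = 15504.
P = 1260/15504 = 105/1292 ≈ 0.0813.

105/1292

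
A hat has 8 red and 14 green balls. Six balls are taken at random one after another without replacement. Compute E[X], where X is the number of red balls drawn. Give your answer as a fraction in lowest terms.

By linearity of expectation, E[X] = Σ P(draw i is red); by symmetry each draw (even without replacement) has P(red) = 8/22.
E[X] = 6 · 8/22 = 24/11 ≈ 2.1818.

24/11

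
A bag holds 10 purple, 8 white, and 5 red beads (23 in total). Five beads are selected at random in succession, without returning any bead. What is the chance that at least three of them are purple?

1122/3059

Sum the hypergeometric tail for j = 3,…,5 purple beads.
Favorable = C(10,3)·C(13,2) + C(10,4)·C(13,1) + C(10,5)·C(13,0) = 12342; total = C(23,5) = 33649.
P = 12342/33649 = 1122/3059 ≈ 0.3668.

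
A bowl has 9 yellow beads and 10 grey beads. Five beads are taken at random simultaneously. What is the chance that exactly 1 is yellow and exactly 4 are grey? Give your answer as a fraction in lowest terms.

Unordered draws without replacement: count favorable combinations over C(19,5).
Favorable = C(9,1) · C(10,4) = 1890; total = C(19,5) = 11628.
P = 1890/11628 = 105/646 ≈ 0.1625.

105/646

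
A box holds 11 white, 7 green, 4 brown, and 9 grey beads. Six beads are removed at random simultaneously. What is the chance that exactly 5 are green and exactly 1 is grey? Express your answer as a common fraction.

3/11687

Unordered draws without replacement: count favorable combinations over C(31,6).
Favorable = C(11,0) · C(7,5) · C(4,0) · C(9,1) = 189; total = C(31,6) = 736281.
P = 189/736281 = 3/11687 ≈ 0.0003.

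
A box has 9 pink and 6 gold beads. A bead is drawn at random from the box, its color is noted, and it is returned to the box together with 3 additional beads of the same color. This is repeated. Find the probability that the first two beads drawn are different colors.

2/5

Either pink then gold, or gold then pink; after the first draw the total is 18.
P = (9/15)·(6/18) + (6/15)·(9/18) = 2/5 ≈ 0.4000.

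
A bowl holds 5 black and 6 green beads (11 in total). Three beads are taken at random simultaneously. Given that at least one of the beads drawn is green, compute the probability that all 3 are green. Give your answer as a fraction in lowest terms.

P(all 3 green) = C(6,3)/C(11,3) = 4/33; P(at least one green) = 1 − C(5,3)/C(11,3) = 31/33.
Since 'all 3 green' ⊆ 'at least one green', P(all 3 | at least one) = 4/33 / 31/33 = 4/31 ≈ 0.1290.

4/31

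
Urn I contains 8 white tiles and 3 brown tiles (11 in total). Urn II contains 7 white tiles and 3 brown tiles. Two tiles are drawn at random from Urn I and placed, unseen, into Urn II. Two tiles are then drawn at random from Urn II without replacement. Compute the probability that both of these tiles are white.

Condition on how many of the transferred tiles are white (from Urn I: 8 white of 11; then Urn II has 12 total).
  0 white: C(8,0)C(3,2)/C(11,2) = 3/55; then P = C(7,2)/C(12,2) = 7/22
  1 white: C(8,1)C(3,1)/C(11,2) = 24/55; then P = C(8,2)/C(12,2) = 14/33
  2 white: C(8,2)C(3,0)/C(11,2) = 28/55; then P = C(9,2)/C(12,2) = 6/11
P(both white) = 581/1210 ≈ 0.4802.

581/1210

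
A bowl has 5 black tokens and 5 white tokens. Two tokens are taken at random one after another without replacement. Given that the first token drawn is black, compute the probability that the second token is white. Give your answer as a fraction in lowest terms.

After removing 1 black, the bowl has 5 white out of 9 remaining.
P(second is white | given) = 5/9 ≈ 0.5556.

5/9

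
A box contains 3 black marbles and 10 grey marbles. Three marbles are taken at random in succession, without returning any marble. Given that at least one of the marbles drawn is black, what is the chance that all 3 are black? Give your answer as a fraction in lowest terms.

P(all 3 black) = C(3,3)/C(13,3) = 1/286; P(at least one black) = 1 − C(10,3)/C(13,3) = 83/143.
Since 'all 3 black' ⊆ 'at least one black', P(all 3 | at least one) = 1/286 / 83/143 = 1/166 ≈ 0.0060.

1/166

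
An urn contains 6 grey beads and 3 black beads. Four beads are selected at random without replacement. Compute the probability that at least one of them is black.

37/42

Use the complement: P(at least one black) = 1 − P(no black).
P(none) = C(6,4)/C(9,4) = 15/126.
So P = 1 − 15/126 = 37/42 ≈ 0.8810.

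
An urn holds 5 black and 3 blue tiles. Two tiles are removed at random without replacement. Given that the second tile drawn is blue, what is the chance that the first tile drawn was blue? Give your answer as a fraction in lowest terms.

2/7

P(first=blue and the second tile drawn is blue) = (3/8)·(2/7) = 3/28.
P(the second tile drawn is blue) = Σ over first color = 15/56 + 3/28 = 3/8.
By Bayes, P(first=blue | the second tile drawn is blue) = 3/28 / 3/8 = 2/7 ≈ 0.2857.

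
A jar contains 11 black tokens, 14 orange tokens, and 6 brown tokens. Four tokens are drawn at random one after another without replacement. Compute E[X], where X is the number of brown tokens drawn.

24/31

By linearity of expectation, E[X] = Σ P(draw i is brown); by symmetry each draw (even without replacement) has P(brown) = 6/31.
E[X] = 4 · 6/31 = 24/31 ≈ 0.7742.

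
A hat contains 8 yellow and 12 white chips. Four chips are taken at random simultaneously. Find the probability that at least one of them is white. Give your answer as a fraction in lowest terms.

955/969

Use the complement: P(at least one white) = 1 − P(no white).
P(none) = C(8,4)/C(20,4) = 70/4845.
So P = 1 − 70/4845 = 955/969 ≈ 0.9856.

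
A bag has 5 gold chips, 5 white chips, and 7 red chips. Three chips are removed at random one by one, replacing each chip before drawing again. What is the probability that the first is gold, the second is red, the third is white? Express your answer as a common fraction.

175/4913

Multiply the conditional probability of each draw in order, with replacement (the composition resets each draw).
P = (5/17) · (7/17) · (5/17) = 175/4913 ≈ 0.0356.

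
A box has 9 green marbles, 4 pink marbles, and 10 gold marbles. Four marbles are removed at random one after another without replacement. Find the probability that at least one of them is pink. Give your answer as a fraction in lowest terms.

4979/8855

Use the complement: P(at least one pink) = 1 − P(no pink).
P(none) = C(19,4)/C(23,4) = 3876/8855.
So P = 1 − 3876/8855 = 4979/8855 ≈ 0.5623.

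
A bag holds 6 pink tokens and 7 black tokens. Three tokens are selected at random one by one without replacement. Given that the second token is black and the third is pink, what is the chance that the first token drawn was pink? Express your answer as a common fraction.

P(first=pink and the second token is black and the third is pink) = (6/13)·(7/12)·(5/11) = 35/286.
P(E) = Σ over first color = 35/286 + 21/143 = 7/26.
By Bayes, P(first=pink | E) = 35/286 / 7/26 = 5/11 ≈ 0.4545.

5/11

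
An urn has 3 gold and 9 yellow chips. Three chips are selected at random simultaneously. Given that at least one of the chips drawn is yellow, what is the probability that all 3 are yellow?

P(all 3 yellow) = C(9,3)/C(12,3) = 21/55; P(at least one yellow) = 1 − C(3,3)/C(12,3) = 219/220.
Since 'all 3 yellow' ⊆ 'at least one yellow', P(all 3 | at least one) = 21/55 / 219/220 = 28/73 ≈ 0.3836.

28/73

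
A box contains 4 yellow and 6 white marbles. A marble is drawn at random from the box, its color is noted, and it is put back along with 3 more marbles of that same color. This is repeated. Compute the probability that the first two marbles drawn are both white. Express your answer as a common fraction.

After a white draw the box holds 9 white out of 13.
P = (6/10)·(9/13) = 27/65 ≈ 0.4154.

27/65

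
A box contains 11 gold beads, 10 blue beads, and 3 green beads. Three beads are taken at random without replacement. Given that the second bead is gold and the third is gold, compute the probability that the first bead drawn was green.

P(first=green and the second bead is gold and the third is gold) = (3/24)·(11/23)·(10/22) = 5/184.
P(E) = Σ over first color = 15/184 + 25/276 + 5/184 = 55/276.
By Bayes, P(first=green | E) = 5/184 / 55/276 = 3/22 ≈ 0.1364.

3/22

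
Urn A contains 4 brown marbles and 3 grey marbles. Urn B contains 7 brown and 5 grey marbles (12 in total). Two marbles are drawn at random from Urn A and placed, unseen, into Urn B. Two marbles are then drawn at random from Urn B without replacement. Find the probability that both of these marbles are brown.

Condition on how many of the transferred marbles are brown (from Urn A: 4 brown of 7; then Urn B has 14 total).
  0 brown: C(4,0)C(3,2)/C(7,2) = 1/7; then P = C(7,2)/C(14,2) = 3/13
  1 brown: C(4,1)C(3,1)/C(7,2) = 4/7; then P = C(8,2)/C(14,2) = 4/13
  2 brown: C(4,2)C(3,0)/C(7,2) = 2/7; then P = C(9,2)/C(14,2) = 36/91
P(both brown) = 205/637 ≈ 0.3218.

205/637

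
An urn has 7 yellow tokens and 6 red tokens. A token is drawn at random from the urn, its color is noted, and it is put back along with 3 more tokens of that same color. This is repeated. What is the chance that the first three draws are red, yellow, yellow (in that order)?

Track the composition after each reinforcement of +3.
P = (6/13) · (7/16) · (10/19) = 105/988 ≈ 0.1063.

105/988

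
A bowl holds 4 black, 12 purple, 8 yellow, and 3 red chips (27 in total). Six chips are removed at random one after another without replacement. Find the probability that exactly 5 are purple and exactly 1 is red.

12/1495

Unordered draws without replacement: count favorable combinations over C(27,6).
Favorable = C(4,0) · C(12,5) · C(8,0) · C(3,1) = 2376; total = C(27,6) = 296010.
P = 2376/296010 = 12/1495 ≈ 0.0080.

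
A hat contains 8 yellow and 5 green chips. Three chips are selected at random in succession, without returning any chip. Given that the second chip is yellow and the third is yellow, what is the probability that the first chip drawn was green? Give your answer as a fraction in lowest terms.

5/11

P(first=green and the second chip is yellow and the third is yellow) = (5/13)·(8/12)·(7/11) = 70/429.
P(E) = Σ over first color = 28/143 + 70/429 = 14/39.
By Bayes, P(first=green | E) = 70/429 / 14/39 = 5/11 ≈ 0.4545.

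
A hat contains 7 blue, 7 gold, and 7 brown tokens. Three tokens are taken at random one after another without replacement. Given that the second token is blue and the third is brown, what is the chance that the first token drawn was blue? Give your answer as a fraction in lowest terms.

6/19

P(first=blue and the second token is blue and the third is brown) = (7/21)·(6/20)·(7/19) = 7/190.
P(E) = Σ over first color = 7/190 + 49/1140 + 7/190 = 7/60.
By Bayes, P(first=blue | E) = 7/190 / 7/60 = 6/19 ≈ 0.3158.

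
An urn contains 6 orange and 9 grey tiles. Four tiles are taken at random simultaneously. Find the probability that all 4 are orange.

Unordered draws without replacement: count favorable combinations over C(15,4).
Favorable = C(6,4) · C(9,0) = 15; total = C(15,4) = 1365.
P = 15/1365 = 1/91 ≈ 0.0110.

1/91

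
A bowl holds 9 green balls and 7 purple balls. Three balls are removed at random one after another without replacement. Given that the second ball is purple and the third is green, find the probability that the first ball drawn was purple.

3/7

P(first=purple and the second ball is purple and the third is green) = (7/16)·(6/15)·(9/14) = 9/80.
P(E) = Σ over first color = 3/20 + 9/80 = 21/80.
By Bayes, P(first=purple | E) = 9/80 / 21/80 = 3/7 ≈ 0.4286.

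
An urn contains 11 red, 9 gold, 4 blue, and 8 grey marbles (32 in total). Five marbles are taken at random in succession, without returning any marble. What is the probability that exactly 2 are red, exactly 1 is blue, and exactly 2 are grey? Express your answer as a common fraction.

Unordered draws without replacement: count favorable combinations over C(32,5).
Favorable = C(11,2) · C(9,0) · C(4,1) · C(8,2) = 6160; total = C(32,5) = 201376.
P = 6160/201376 = 55/1798 ≈ 0.0306.

55/1798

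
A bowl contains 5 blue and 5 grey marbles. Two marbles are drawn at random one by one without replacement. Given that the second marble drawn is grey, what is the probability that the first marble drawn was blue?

P(first=blue and the second marble drawn is grey) = (5/10)·(5/9) = 5/18.
P(the second marble drawn is grey) = Σ over first color = 5/18 + 2/9 = 1/2.
By Bayes, P(first=blue | the second marble drawn is grey) = 5/18 / 1/2 = 5/9 ≈ 0.5556.

5/9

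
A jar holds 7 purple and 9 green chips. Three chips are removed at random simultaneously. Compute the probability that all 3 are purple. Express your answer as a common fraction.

1/16

Unordered draws without replacement: count favorable combinations over C(16,3).
Favorable = C(7,3) · C(9,0) = 35; total = C(16,3) = 560.
P = 35/560 = 1/16 ≈ 0.0625.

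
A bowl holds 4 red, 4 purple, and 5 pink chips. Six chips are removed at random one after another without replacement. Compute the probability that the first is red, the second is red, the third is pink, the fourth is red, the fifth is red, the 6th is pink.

1/2574

Multiply the conditional probability of each draw in order, without replacement, so each draw removes one from its color and from the total.
P = (4/13) · (3/12) · (5/11) · (2/10) · (1/9) · (4/8) = 1/2574 ≈ 0.0004.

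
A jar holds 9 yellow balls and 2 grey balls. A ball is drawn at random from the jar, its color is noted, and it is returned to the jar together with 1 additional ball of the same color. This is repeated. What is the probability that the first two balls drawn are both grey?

After a grey draw the jar holds 3 grey out of 12.
P = (2/11)·(3/12) = 1/22 ≈ 0.0455.

1/22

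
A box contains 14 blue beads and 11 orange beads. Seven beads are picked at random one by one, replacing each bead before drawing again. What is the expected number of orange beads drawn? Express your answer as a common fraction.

By linearity of expectation, E[X] = Σ P(draw i is orange); each independent draw has P(orange) = 11/25.
E[X] = 7 · 11/25 = 77/25 ≈ 3.0800.

77/25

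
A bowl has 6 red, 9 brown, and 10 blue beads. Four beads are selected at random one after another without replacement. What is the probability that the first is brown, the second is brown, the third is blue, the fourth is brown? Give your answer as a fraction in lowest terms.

Multiply the conditional probability of each draw in order, without replacement, so each draw removes one from its color and from the total.
P = (9/25) · (8/24) · (10/23) · (7/22) = 21/1265 ≈ 0.0166.

21/1265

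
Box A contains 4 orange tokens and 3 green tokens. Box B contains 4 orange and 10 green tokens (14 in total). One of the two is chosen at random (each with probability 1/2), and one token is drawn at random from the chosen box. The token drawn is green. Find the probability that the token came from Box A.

3/8

P(green | Box A) = 3/7; P(green | Box B) = 5/7.
P(green) = 1/2·3/7 + 1/2·5/7 = 4/7.
By Bayes' rule, P(Box A | green) = 3/14 / 4/7 = 3/8 ≈ 0.3750.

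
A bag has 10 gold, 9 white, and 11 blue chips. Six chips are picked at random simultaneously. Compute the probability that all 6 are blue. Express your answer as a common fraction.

Unordered draws without replacement: count favorable combinations over C(30,6).
Favorable = C(10,0) · C(9,0) · C(11,6) = 462; total = C(30,6) = 593775.
P = 462/593775 = 22/28275 ≈ 0.0008.

22/28275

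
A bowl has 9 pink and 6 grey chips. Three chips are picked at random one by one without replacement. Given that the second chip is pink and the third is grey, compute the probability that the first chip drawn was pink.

P(first=pink and the second chip is pink and the third is grey) = (9/15)·(8/14)·(6/13) = 72/455.
P(E) = Σ over first color = 72/455 + 9/91 = 9/35.
By Bayes, P(first=pink | E) = 72/455 / 9/35 = 8/13 ≈ 0.6154.

8/13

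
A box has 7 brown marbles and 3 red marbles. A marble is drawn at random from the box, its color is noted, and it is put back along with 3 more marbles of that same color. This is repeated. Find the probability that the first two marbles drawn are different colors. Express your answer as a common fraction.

Either red then brown, or brown then red; after the first draw the total is 13.
P = (3/10)·(7/13) + (7/10)·(3/13) = 21/65 ≈ 0.3231.

21/65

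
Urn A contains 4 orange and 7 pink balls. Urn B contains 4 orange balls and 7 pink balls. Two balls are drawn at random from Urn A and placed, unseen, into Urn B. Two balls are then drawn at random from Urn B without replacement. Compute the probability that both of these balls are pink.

833/2145

Condition on how many of the transferred balls are pink (from Urn A: 7 pink of 11; then Urn B has 13 total).
  0 pink: C(7,0)C(4,2)/C(11,2) = 6/55; then P = C(7,2)/C(13,2) = 7/26
  1 pink: C(7,1)C(4,1)/C(11,2) = 28/55; then P = C(8,2)/C(13,2) = 14/39
  2 pink: C(7,2)C(4,0)/C(11,2) = 21/55; then P = C(9,2)/C(13,2) = 6/13
P(both pink) = 833/2145 ≈ 0.3883.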